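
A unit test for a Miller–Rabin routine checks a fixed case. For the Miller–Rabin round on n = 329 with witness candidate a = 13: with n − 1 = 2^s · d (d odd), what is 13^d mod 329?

n − 1 = 328 = 2^3 · 41, so s = 3 and d = 41.
Repeated squaring mod 329: 13^1 ≡ 13, 13^2 ≡ 169, 13^4 ≡ 267, 13^8 ≡ 225, 13^16 ≡ 288, 13^32 ≡ 36.
41 = 32 + 8 + 1, so 13^41 ≡ 36·225·13 ≡ 20 (mod 329).

20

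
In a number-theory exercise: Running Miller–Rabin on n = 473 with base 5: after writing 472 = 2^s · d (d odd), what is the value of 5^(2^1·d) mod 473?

268

n − 1 = 472 = 2^3 · 59, so s = 3 and d = 59.
Repeated squaring mod 473: 5^1 ≡ 5, 5^2 ≡ 25, 5^4 ≡ 152, 5^8 ≡ 400, 5^16 ≡ 126, 5^32 ≡ 267.
59 = 32 + 16 + 8 + 2 + 1, so 5^59 ≡ 267·126·400·25·5 ≡ 372 (mod 473).
x_0 = 372.
x_1 = 372^2 mod 473 = 268.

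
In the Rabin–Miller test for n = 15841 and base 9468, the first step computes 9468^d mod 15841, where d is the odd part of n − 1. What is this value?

11159

n − 1 = 15840 = 2^5 · 495, so s = 5 and d = 495.
9468^495 mod 15841 = 11159.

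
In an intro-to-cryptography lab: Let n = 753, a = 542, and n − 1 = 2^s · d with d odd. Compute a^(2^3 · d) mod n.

n − 1 = 752 = 2^4 · 47, so s = 4 and d = 47.
By repeated squaring, 542^47 ≡ 50 (mod 753).
x_0 = 50.
x_1 = 50^2 mod 753 = 241.
x_2 = 241^2 mod 753 = 100.
x_3 = 100^2 mod 753 = 211.

211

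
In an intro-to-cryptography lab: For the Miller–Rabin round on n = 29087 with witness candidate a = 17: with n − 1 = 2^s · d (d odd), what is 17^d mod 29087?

13294

n − 1 = 29086 = 2^1 · 14543, so s = 1 and d = 14543.
17^14543 mod 29087 = 13294.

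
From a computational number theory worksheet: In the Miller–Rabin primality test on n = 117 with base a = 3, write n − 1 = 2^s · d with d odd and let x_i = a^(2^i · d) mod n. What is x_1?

n − 1 = 116 = 2^2 · 29, so s = 2 and d = 29.
Repeated squaring mod 117: 3^1 ≡ 3, 3^2 ≡ 9, 3^4 ≡ 81, 3^8 ≡ 9, 3^16 ≡ 81.
29 = 16 + 8 + 4 + 1, so 3^29 ≡ 81·9·81·3 ≡ 9 (mod 117).
x_0 = 9.
x_1 = 9^2 mod 117 = 81.

81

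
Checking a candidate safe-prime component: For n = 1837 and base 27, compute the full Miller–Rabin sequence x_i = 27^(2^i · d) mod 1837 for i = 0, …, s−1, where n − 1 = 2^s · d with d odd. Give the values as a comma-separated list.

n − 1 = 1836 = 2^2 · 459, so s = 2 and d = 459.
x_0 = 27^459 mod 1837 = 658.
x_1 = 658^2 mod 1837 = 1269.

658, 1269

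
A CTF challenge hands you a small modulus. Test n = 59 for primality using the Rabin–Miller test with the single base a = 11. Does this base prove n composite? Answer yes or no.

no

n − 1 = 58 = 2^1 · 29, so s = 1 and d = 29.
x_0 = 11^29 mod 59 = 58.
x_0 = 58 ≡ −1, so 11 is not a witness.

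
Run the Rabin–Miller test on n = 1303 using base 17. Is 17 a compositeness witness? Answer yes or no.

no

n − 1 = 1302 = 2^1 · 651, so s = 1 and d = 651.
x_0 = 17^651 mod 1303 = 1302.
x_0 = 1302 ≡ −1, so 17 is not a witness.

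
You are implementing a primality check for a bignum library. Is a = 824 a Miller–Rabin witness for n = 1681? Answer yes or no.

n − 1 = 1680 = 2^4 · 105, so s = 4 and d = 105.
x_0 = 824^105 mod 1681 = 1680.
x_0 = 1680 ≡ −1, so 824 is not a witness.

no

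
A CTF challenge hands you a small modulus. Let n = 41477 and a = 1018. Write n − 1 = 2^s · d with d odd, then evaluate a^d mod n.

n − 1 = 41476 = 2^2 · 10369, so s = 2 and d = 10369.
1018^10369 mod 41477 = 24920.

24920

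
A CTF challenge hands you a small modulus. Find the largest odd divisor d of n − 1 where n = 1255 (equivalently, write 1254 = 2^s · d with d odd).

627

Halving: 1254 → 627; 627 is odd.
So 1254 = 2^1 · 627.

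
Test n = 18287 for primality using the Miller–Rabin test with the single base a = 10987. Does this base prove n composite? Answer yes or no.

no

n − 1 = 18286 = 2^1 · 9143, so s = 1 and d = 9143.
Repeated squaring mod 18287: 10987^1 ≡ 10987, 10987^2 ≡ 1682, 10987^4 ≡ 12926, 10987^8 ≡ 11444, 10987^16 ≡ 11929, 10987^32 ≡ 9894, 10987^64 ≡ 925, 10987^128 ≡ 14423, 10987^256 ≡ 8304, 10987^512 ≡ 14426, 10987^1024 ≡ 3416, 10987^2048 ≡ 1950, 10987^4096 ≡ 17091, 10987^8192 ≡ 4030.
9143 = 8192 + 512 + 256 + 128 + 32 + 16 + 4 + 2 + 1, so 10987^9143 ≡ 4030·14426·8304·14423·9894·11929·12926·1682·10987 ≡ 18286 (mod 18287).
x_0 = 10987^9143 mod 18287 = 18286.
x_0 = 18286 ≡ −1, so 10987 is not a witness.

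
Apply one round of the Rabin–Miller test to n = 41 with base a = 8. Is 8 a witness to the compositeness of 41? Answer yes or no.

no

n − 1 = 40 = 2^3 · 5, so s = 3 and d = 5.
Repeated squaring mod 41: 8^1 ≡ 8, 8^2 ≡ 23, 8^4 ≡ 37.
5 = 4 + 1, so 8^5 ≡ 37·8 ≡ 9 (mod 41).
x_0 = 8^5 mod 41 = 9.
x_0 is neither 1 nor 40, so continue squaring.
x_1 = 9^2 mod 41 = 40.
x_1 ≡ −1, so 8 is not a witness.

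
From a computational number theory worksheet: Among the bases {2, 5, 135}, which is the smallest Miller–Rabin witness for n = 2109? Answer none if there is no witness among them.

n − 1 = 2108 = 2^2 · 527, so s = 2 and d = 527.
Base 2: x_0 = 2^527 mod 2109 = 1115. x_0 is neither 1 nor 2108, so continue squaring. x_1 = 1115^2 mod 2109 = 1024. Reached i = s−1 = 1 without hitting −1: 2 is a Miller–Rabin witness and 2109 is composite.
Base 5: x_0 = 5^527 mod 2109 = 1130. x_0 is neither 1 nor 2108, so continue squaring. x_1 = 1130^2 mod 2109 = 955. Reached i = s−1 = 1 without hitting −1: 5 is a Miller–Rabin witness and 2109 is composite.
Base 135: x_0 = 135^527 mod 2109 = 849. x_0 is neither 1 nor 2108, so continue squaring. x_1 = 849^2 mod 2109 = 1632. Reached i = s−1 = 1 without hitting −1: 135 is a Miller–Rabin witness and 2109 is composite.
The smallest witness among the given bases is 2.

2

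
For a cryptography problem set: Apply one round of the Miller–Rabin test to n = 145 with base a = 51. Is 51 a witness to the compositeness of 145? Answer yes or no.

n − 1 = 144 = 2^4 · 9, so s = 4 and d = 9.
x_0 = 51^9 mod 145 = 96.
x_0 is neither 1 nor 144, so continue squaring.
x_1 = 96^2 mod 145 = 81.
x_2 = 81^2 mod 145 = 36.
x_3 = 36^2 mod 145 = 136.
Reached i = s−1 = 3 without hitting −1: 51 is a Miller–Rabin witness and 145 is composite.

yes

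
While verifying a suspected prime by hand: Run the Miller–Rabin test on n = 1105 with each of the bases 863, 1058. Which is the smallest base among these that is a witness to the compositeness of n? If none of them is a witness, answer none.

n − 1 = 1104 = 2^4 · 69, so s = 4 and d = 69.
Base 863: x_0 = 863^69 mod 1105 = 863. x_0 is neither 1 nor 1104, so continue squaring. x_1 = 863^2 mod 1105 = 1104. x_1 ≡ −1, so 863 is not a witness.
Base 1058: x_0 = 1058^69 mod 1105 = 1058. x_0 is neither 1 nor 1104, so continue squaring. x_1 = 1058^2 mod 1105 = 1104. x_1 ≡ −1, so 1058 is not a witness.
No listed base is a witness for 1105.

none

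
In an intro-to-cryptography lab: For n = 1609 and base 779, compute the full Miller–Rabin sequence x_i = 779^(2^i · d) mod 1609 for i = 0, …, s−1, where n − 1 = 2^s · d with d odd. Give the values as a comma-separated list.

1254, 523, 1608

n − 1 = 1608 = 2^3 · 201, so s = 3 and d = 201.
x_0 = 779^201 mod 1609 = 1254.
x_1 = 1254^2 mod 1609 = 523.
x_2 = 523^2 mod 1609 = 1608.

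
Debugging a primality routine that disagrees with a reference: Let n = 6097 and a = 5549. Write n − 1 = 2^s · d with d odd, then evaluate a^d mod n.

4766

n − 1 = 6096 = 2^4 · 381, so s = 4 and d = 381.
5549^381 mod 6097 = 4766.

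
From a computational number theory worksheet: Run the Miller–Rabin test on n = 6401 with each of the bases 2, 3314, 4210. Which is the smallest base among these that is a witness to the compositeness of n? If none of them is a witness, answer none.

n − 1 = 6400 = 2^8 · 25, so s = 8 and d = 25.
Base 2: x_0 = 2^25 mod 6401 = 390. x_0 is neither 1 nor 6400, so continue squaring. x_1 = 390^2 mod 6401 = 4877. x_2 = 4877^2 mod 6401 = 5414. x_3 = 5414^2 mod 6401 = 1217. x_4 = 1217^2 mod 6401 = 2458. x_5 = 2458^2 mod 6401 = 5621. x_6 = 5621^2 mod 6401 = 305. x_7 = 305^2 mod 6401 = 3411. Reached i = s−1 = 7 without hitting −1: 2 is a Miller–Rabin witness and 6401 is composite.
Base 3314: x_0 = 3314^25 mod 6401 = 3910. x_0 is neither 1 nor 6400, so continue squaring. x_1 = 3910^2 mod 6401 = 2512. x_2 = 2512^2 mod 6401 = 5159. x_3 = 5159^2 mod 6401 = 6324. x_4 = 6324^2 mod 6401 = 5929. x_5 = 5929^2 mod 6401 = 5150. x_6 = 5150^2 mod 6401 = 3157. x_7 = 3157^2 mod 6401 = 292. Reached i = s−1 = 7 without hitting −1: 3314 is a Miller–Rabin witness and 6401 is composite.
Base 4210: x_0 = 4210^25 mod 6401 = 2656. x_0 is neither 1 nor 6400, so continue squaring. x_1 = 2656^2 mod 6401 = 434. x_2 = 434^2 mod 6401 = 2727. x_3 = 2727^2 mod 6401 = 4968. x_4 = 4968^2 mod 6401 = 5169. x_5 = 5169^2 mod 6401 = 787. x_6 = 787^2 mod 6401 = 4873. x_7 = 4873^2 mod 6401 = 4820. Reached i = s−1 = 7 without hitting −1: 4210 is a Miller–Rabin witness and 6401 is composite.
The smallest witness among the given bases is 2.

2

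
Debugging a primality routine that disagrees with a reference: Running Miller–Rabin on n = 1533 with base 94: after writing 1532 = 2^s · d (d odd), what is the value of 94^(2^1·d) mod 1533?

n − 1 = 1532 = 2^2 · 383, so s = 2 and d = 383.
x_0 = 94^383 mod 1533 = 1321.
x_1 = 1321^2 mod 1533 = 487.

487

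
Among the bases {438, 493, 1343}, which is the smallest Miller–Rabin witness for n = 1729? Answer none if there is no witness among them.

n − 1 = 1728 = 2^6 · 27, so s = 6 and d = 27.
Base 438: x_0 = 438^27 mod 1729 = 1. x_0 = 1, so 438 is not a witness.
Base 493: x_0 = 493^27 mod 1729 = 1728. x_0 = 1728 ≡ −1, so 493 is not a witness.
Base 1343: x_0 = 1343^27 mod 1729 = 1728. x_0 = 1728 ≡ −1, so 1343 is not a witness.
No listed base is a witness for 1729.

none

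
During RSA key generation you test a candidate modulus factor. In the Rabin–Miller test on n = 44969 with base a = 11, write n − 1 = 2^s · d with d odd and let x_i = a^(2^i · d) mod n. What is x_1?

n − 1 = 44968 = 2^3 · 5621, so s = 3 and d = 5621.
By repeated squaring, 11^5621 ≡ 17245 (mod 44969).
x_0 = 17245.
x_1 = 17245^2 mod 44969 = 10028.

10028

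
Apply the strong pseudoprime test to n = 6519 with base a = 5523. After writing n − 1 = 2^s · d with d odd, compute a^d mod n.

3714

n − 1 = 6518 = 2^1 · 3259, so s = 1 and d = 3259.
Repeated squaring mod 6519: 5523^1 ≡ 5523, 5523^2 ≡ 1128, 5523^4 ≡ 1179, 5523^8 ≡ 1494, 5523^16 ≡ 2538, 5523^32 ≡ 672, 5523^64 ≡ 1773, 5523^128 ≡ 1371, 5523^256 ≡ 2169, 5523^512 ≡ 4362, 5523^1024 ≡ 4602, 5523^2048 ≡ 4692.
3259 = 2048 + 1024 + 128 + 32 + 16 + 8 + 2 + 1, so 5523^3259 ≡ 4692·4602·1371·672·2538·1494·1128·5523 ≡ 3714 (mod 6519).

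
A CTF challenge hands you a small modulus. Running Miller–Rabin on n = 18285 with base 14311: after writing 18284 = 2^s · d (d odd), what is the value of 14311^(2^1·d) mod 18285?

n − 1 = 18284 = 2^2 · 4571, so s = 2 and d = 4571.
x_0 = 14311^4571 mod 18285 = 13516.
x_1 = 13516^2 mod 18285 = 15106.

15106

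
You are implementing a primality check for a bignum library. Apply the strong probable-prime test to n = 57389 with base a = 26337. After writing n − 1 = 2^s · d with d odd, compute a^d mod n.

57388

n − 1 = 57388 = 2^2 · 14347, so s = 2 and d = 14347.
By repeated squaring, 26337^14347 ≡ 57388 (mod 57389).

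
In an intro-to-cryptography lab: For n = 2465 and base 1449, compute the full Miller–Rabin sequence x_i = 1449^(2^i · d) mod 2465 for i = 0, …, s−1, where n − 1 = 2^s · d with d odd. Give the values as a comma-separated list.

1449, 1886, 1, 1, 1

n − 1 = 2464 = 2^5 · 77, so s = 5 and d = 77.
x_0 = 1449^77 mod 2465 = 1449.
x_1 = 1449^2 mod 2465 = 1886.
x_2 = 1886^2 mod 2465 = 1.
x_3 = 1^2 mod 2465 = 1.
x_4 = 1^2 mod 2465 = 1.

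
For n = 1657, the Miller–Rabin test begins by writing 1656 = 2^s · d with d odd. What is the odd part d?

Halving: 1656 → 828 → 414 → 207; 207 is odd.
So 1656 = 2^3 · 207.

207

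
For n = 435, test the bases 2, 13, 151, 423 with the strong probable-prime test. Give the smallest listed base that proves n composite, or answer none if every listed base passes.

n − 1 = 434 = 2^1 · 217, so s = 1 and d = 217.
Base 2: x_0 = 2^217 mod 435 = 17. x_0 ∉ {1, 434} and s = 1, so 2 is a Miller–Rabin witness and 435 is composite.
Base 13: x_0 = 13^217 mod 435 = 28. x_0 ∉ {1, 434} and s = 1, so 13 is a Miller–Rabin witness and 435 is composite.
Base 151: x_0 = 151^217 mod 435 = 376. x_0 ∉ {1, 434} and s = 1, so 151 is a Miller–Rabin witness and 435 is composite.
Base 423: x_0 = 423^217 mod 435 = 423. x_0 ∉ {1, 434} and s = 1, so 423 is a Miller–Rabin witness and 435 is composite.
The smallest witness among the given bases is 2.

2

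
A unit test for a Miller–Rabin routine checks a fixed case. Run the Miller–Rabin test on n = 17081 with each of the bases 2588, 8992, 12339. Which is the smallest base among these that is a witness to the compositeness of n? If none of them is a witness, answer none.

2588

n − 1 = 17080 = 2^3 · 2135, so s = 3 and d = 2135.
Base 2588: x_0 = 2588^2135 mod 17081 = 3626. x_0 is neither 1 nor 17080, so continue squaring. x_1 = 3626^2 mod 17081 = 12587. x_2 = 12587^2 mod 17081 = 6294. Reached i = s−1 = 2 without hitting −1: 2588 is a Miller–Rabin witness and 17081 is composite.
Base 8992: x_0 = 8992^2135 mod 17081 = 2419. x_0 is neither 1 nor 17080, so continue squaring. x_1 = 2419^2 mod 17081 = 9859. x_2 = 9859^2 mod 17081 = 8991. Reached i = s−1 = 2 without hitting −1: 8992 is a Miller–Rabin witness and 17081 is composite.
Base 12339: x_0 = 12339^2135 mod 17081 = 3318. x_0 is neither 1 nor 17080, so continue squaring. x_1 = 3318^2 mod 17081 = 8960. x_2 = 8960^2 mod 17081 = 900. Reached i = s−1 = 2 without hitting −1: 12339 is a Miller–Rabin witness and 17081 is composite.
The smallest witness among the given bases is 2588.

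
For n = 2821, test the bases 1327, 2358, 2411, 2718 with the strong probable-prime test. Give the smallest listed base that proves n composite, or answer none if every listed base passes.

2358

n − 1 = 2820 = 2^2 · 705, so s = 2 and d = 705.
Base 1327: x_0 = 1327^705 mod 2821 = 1. x_0 = 1, so 1327 is not a witness.
Base 2358: x_0 = 2358^705 mod 2821 = 993. x_0 is neither 1 nor 2820, so continue squaring. x_1 = 993^2 mod 2821 = 1520. Reached i = s−1 = 1 without hitting −1: 2358 is a Miller–Rabin witness and 2821 is composite.
Base 2411: x_0 = 2411^705 mod 2821 = 1084. x_0 is neither 1 nor 2820, so continue squaring. x_1 = 1084^2 mod 2821 = 1520. Reached i = s−1 = 1 without hitting −1: 2411 is a Miller–Rabin witness and 2821 is composite.
Base 2718: x_0 = 2718^705 mod 2821 = 92. x_0 is neither 1 nor 2820, so continue squaring. x_1 = 92^2 mod 2821 = 1. x_1 = 1 but x_0 ≠ ±1, a nontrivial square root of 1 — 2718 is a witness and 2821 is composite.
The smallest witness among the given bases is 2358.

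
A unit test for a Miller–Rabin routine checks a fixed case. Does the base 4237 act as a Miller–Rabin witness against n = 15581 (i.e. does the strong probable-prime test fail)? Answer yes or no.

n − 1 = 15580 = 2^2 · 3895, so s = 2 and d = 3895.
x_0 = 4237^3895 mod 15581 = 5808.
x_0 is neither 1 nor 15580, so continue squaring.
x_1 = 5808^2 mod 15581 = 15580.
x_1 ≡ −1, so 4237 is not a witness.

no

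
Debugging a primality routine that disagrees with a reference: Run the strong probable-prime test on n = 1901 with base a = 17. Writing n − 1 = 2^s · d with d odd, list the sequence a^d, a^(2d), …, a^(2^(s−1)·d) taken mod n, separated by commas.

1683, 1900

n − 1 = 1900 = 2^2 · 475, so s = 2 and d = 475.
x_0 = 17^475 mod 1901 = 1683.
x_1 = 1683^2 mod 1901 = 1900.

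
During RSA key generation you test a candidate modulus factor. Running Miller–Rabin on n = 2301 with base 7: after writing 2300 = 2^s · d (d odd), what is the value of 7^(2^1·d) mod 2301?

n − 1 = 2300 = 2^2 · 575, so s = 2 and d = 575.
x_0 = 7^575 mod 2301 = 730.
x_1 = 730^2 mod 2301 = 1369.

1369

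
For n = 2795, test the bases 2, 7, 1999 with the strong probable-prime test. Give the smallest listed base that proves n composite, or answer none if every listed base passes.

n − 1 = 2794 = 2^1 · 1397, so s = 1 and d = 1397.
Base 2: x_0 = 2^1397 mod 2795 = 2177. x_0 ∉ {1, 2794} and s = 1, so 2 is a Miller–Rabin witness and 2795 is composite.
Base 7: x_0 = 7^1397 mod 2795 = 37. x_0 ∉ {1, 2794} and s = 1, so 7 is a Miller–Rabin witness and 2795 is composite.
Base 1999: x_0 = 1999^1397 mod 2795 = 1239. x_0 ∉ {1, 2794} and s = 1, so 1999 is a Miller–Rabin witness and 2795 is composite.
The smallest witness among the given bases is 2.

2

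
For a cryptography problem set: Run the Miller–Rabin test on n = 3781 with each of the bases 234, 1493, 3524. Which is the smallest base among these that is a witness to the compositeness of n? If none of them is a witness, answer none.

234

n − 1 = 3780 = 2^2 · 945, so s = 2 and d = 945.
Base 234: x_0 = 234^945 mod 3781 = 1654. x_0 is neither 1 nor 3780, so continue squaring. x_1 = 1654^2 mod 3781 = 2053. Reached i = s−1 = 1 without hitting −1: 234 is a Miller–Rabin witness and 3781 is composite.
Base 1493: x_0 = 1493^945 mod 3781 = 324. x_0 is neither 1 nor 3780, so continue squaring. x_1 = 324^2 mod 3781 = 2889. Reached i = s−1 = 1 without hitting −1: 1493 is a Miller–Rabin witness and 3781 is composite.
Base 3524: x_0 = 3524^945 mod 3781 = 2984. x_0 is neither 1 nor 3780, so continue squaring. x_1 = 2984^2 mod 3781 = 1. x_1 = 1 but x_0 ≠ ±1, a nontrivial square root of 1 — 3524 is a witness and 3781 is composite.
The smallest witness among the given bases is 234.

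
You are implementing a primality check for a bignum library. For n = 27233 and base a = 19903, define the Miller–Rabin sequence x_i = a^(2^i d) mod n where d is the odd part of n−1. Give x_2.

n − 1 = 27232 = 2^5 · 851, so s = 5 and d = 851.
x_0 = 19903^851 mod 27233 = 22359.
x_1 = 22359^2 mod 27233 = 8700.
x_2 = 8700^2 mod 27233 = 9493.

9493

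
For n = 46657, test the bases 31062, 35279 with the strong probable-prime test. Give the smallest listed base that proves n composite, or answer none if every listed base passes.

n − 1 = 46656 = 2^6 · 729, so s = 6 and d = 729.
Base 31062: x_0 = 31062^729 mod 46657 = 41150. x_0 is neither 1 nor 46656, so continue squaring. x_1 = 41150^2 mod 46657 = 46656. x_1 ≡ −1, so 31062 is not a witness.
Base 35279: x_0 = 35279^729 mod 46657 = 42951. x_0 is neither 1 nor 46656, so continue squaring. x_1 = 42951^2 mod 46657 = 17278. x_2 = 17278^2 mod 46657 = 17798. x_3 = 17798^2 mod 46657 = 14431. x_4 = 14431^2 mod 46657 = 23570. x_5 = 23570^2 mod 46657 = 1. x_5 = 1 but x_4 ≠ ±1, a nontrivial square root of 1 — 35279 is a witness and 46657 is composite.
The smallest witness among the given bases is 35279.

35279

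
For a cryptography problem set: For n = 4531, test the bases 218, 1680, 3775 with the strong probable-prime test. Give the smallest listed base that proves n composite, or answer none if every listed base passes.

218

n − 1 = 4530 = 2^1 · 2265, so s = 1 and d = 2265.
Base 218: x_0 = 218^2265 mod 4531 = 412. x_0 ∉ {1, 4530} and s = 1, so 218 is a Miller–Rabin witness and 4531 is composite.
Base 1680: x_0 = 1680^2265 mod 4531 = 2922. x_0 ∉ {1, 4530} and s = 1, so 1680 is a Miller–Rabin witness and 4531 is composite.
Base 3775: x_0 = 3775^2265 mod 4531 = 2078. x_0 ∉ {1, 4530} and s = 1, so 3775 is a Miller–Rabin witness and 4531 is composite.
The smallest witness among the given bases is 218.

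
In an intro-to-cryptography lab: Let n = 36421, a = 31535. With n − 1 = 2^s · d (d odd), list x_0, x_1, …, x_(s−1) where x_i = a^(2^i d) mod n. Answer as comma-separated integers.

8449, 441

n − 1 = 36420 = 2^2 · 9105, so s = 2 and d = 9105.
x_0 = 31535^9105 mod 36421 = 8449.
x_1 = 8449^2 mod 36421 = 441.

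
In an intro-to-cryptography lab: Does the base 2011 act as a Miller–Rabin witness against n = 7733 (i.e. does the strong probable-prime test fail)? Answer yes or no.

yes

n − 1 = 7732 = 2^2 · 1933, so s = 2 and d = 1933.
x_0 = 2011^1933 mod 7733 = 5888.
x_0 is neither 1 nor 7732, so continue squaring.
x_1 = 5888^2 mod 7733 = 1505.
Reached i = s−1 = 1 without hitting −1: 2011 is a Miller–Rabin witness and 7733 is composite.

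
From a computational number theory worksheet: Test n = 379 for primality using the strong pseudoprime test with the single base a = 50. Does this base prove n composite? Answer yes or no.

no

n − 1 = 378 = 2^1 · 189, so s = 1 and d = 189.
x_0 = 50^189 mod 379 = 378.
x_0 = 378 ≡ −1, so 50 is not a witness.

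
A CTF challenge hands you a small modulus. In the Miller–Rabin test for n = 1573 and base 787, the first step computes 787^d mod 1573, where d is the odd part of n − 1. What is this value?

n − 1 = 1572 = 2^2 · 393, so s = 2 and d = 393.
787^393 mod 1573 = 216.

216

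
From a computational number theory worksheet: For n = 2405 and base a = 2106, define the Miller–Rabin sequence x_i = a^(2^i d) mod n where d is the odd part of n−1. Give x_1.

2236

n − 1 = 2404 = 2^2 · 601, so s = 2 and d = 601.
x_0 = 2106^601 mod 2405 = 1846.
x_1 = 1846^2 mod 2405 = 2236.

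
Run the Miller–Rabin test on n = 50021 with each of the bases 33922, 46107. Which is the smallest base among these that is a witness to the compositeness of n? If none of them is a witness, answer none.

n − 1 = 50020 = 2^2 · 12505, so s = 2 and d = 12505.
Base 33922: x_0 = 33922^12505 mod 50021 = 18466. x_0 is neither 1 nor 50020, so continue squaring. x_1 = 18466^2 mod 50021 = 50020. x_1 ≡ −1, so 33922 is not a witness.
Base 46107: x_0 = 46107^12505 mod 50021 = 1. x_0 = 1, so 46107 is not a witness.
No listed base is a witness for 50021.

none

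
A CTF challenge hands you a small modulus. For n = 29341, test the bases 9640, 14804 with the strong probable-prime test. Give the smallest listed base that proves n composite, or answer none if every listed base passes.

14804

n − 1 = 29340 = 2^2 · 7335, so s = 2 and d = 7335.
Base 9640: x_0 = 9640^7335 mod 29341 = 21910. x_0 is neither 1 nor 29340, so continue squaring. x_1 = 21910^2 mod 29341 = 29340. x_1 ≡ −1, so 9640 is not a witness.
Base 14804: x_0 = 14804^7335 mod 29341 = 25011. x_0 is neither 1 nor 29340, so continue squaring. x_1 = 25011^2 mod 29341 = 1. x_1 = 1 but x_0 ≠ ±1, a nontrivial square root of 1 — 14804 is a witness and 29341 is composite.
The smallest witness among the given bases is 14804.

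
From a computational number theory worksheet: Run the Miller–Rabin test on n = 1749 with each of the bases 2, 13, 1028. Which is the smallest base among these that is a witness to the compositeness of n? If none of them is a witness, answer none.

2

n − 1 = 1748 = 2^2 · 437, so s = 2 and d = 437.
Base 2: x_0 = 2^437 mod 1749 = 260. x_0 is neither 1 nor 1748, so continue squaring. x_1 = 260^2 mod 1749 = 1138. Reached i = s−1 = 1 without hitting −1: 2 is a Miller–Rabin witness and 1749 is composite.
Base 13: x_0 = 13^437 mod 1749 = 1096. x_0 is neither 1 nor 1748, so continue squaring. x_1 = 1096^2 mod 1749 = 1402. Reached i = s−1 = 1 without hitting −1: 13 is a Miller–Rabin witness and 1749 is composite.
Base 1028: x_0 = 1028^437 mod 1749 = 740. x_0 is neither 1 nor 1748, so continue squaring. x_1 = 740^2 mod 1749 = 163. Reached i = s−1 = 1 without hitting −1: 1028 is a Miller–Rabin witness and 1749 is composite.
The smallest witness among the given bases is 2.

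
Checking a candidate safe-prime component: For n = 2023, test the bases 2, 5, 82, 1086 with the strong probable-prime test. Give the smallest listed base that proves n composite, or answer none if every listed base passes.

n − 1 = 2022 = 2^1 · 1011, so s = 1 and d = 1011.
Base 2: x_0 = 2^1011 mod 2023 = 127. x_0 ∉ {1, 2022} and s = 1, so 2 is a Miller–Rabin witness and 2023 is composite.
Base 5: x_0 = 5^1011 mod 2023 = 363. x_0 ∉ {1, 2022} and s = 1, so 5 is a Miller–Rabin witness and 2023 is composite.
Base 82: x_0 = 82^1011 mod 2023 = 1588. x_0 ∉ {1, 2022} and s = 1, so 82 is a Miller–Rabin witness and 2023 is composite.
Base 1086: x_0 = 1086^1011 mod 2023 = 876. x_0 ∉ {1, 2022} and s = 1, so 1086 is a Miller–Rabin witness and 2023 is composite.
The smallest witness among the given bases is 2.

2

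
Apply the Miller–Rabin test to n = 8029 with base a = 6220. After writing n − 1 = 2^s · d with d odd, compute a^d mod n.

n − 1 = 8028 = 2^2 · 2007, so s = 2 and d = 2007.
By repeated squaring, 6220^2007 ≡ 295 (mod 8029).

295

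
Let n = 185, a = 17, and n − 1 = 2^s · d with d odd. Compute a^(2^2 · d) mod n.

n − 1 = 184 = 2^3 · 23, so s = 3 and d = 23.
x_0 = 17^23 mod 185 = 18.
x_1 = 18^2 mod 185 = 139.
x_2 = 139^2 mod 185 = 81.

81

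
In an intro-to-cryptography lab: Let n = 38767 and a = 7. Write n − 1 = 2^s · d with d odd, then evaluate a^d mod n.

38766

n − 1 = 38766 = 2^1 · 19383, so s = 1 and d = 19383.
By repeated squaring, 7^19383 ≡ 38766 (mod 38767).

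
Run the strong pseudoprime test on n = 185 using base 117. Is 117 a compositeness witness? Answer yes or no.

n − 1 = 184 = 2^3 · 23, so s = 3 and d = 23.
x_0 = 117^23 mod 185 = 68.
x_0 is neither 1 nor 184, so continue squaring.
x_1 = 68^2 mod 185 = 184.
x_1 ≡ −1, so 117 is not a witness.

no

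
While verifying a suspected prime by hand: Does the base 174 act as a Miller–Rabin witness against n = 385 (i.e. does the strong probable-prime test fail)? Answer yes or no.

yes

n − 1 = 384 = 2^7 · 3, so s = 7 and d = 3.
x_0 = 174^3 mod 385 = 69.
x_0 is neither 1 nor 384, so continue squaring.
x_1 = 69^2 mod 385 = 141.
x_2 = 141^2 mod 385 = 246.
x_3 = 246^2 mod 385 = 71.
x_4 = 71^2 mod 385 = 36.
x_5 = 36^2 mod 385 = 141.
x_6 = 141^2 mod 385 = 246.
Reached i = s−1 = 6 without hitting −1: 174 is a Miller–Rabin witness and 385 is composite.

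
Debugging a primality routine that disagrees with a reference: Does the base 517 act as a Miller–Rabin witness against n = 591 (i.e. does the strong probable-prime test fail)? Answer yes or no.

yes

n − 1 = 590 = 2^1 · 295, so s = 1 and d = 295.
x_0 = 517^295 mod 591 = 271.
x_0 ∉ {1, 590} and s = 1, so 517 is a Miller–Rabin witness and 591 is composite.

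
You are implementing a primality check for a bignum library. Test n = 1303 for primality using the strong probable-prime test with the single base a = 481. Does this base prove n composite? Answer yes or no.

n − 1 = 1302 = 2^1 · 651, so s = 1 and d = 651.
By repeated squaring, 481^651 ≡ 1302 (mod 1303).
x_0 = 481^651 mod 1303 = 1302.
x_0 = 1302 ≡ −1, so 481 is not a witness.

no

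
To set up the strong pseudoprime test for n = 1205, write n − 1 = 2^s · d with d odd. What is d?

301

Halving: 1204 → 602 → 301; 301 is odd.
So 1204 = 2^2 · 301.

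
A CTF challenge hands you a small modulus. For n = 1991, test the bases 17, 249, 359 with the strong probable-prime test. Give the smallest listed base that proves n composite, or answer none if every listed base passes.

n − 1 = 1990 = 2^1 · 995, so s = 1 and d = 995.
Base 17: x_0 = 17^995 mod 1991 = 450. x_0 ∉ {1, 1990} and s = 1, so 17 is a Miller–Rabin witness and 1991 is composite.
Base 249: x_0 = 249^995 mod 1991 = 879. x_0 ∉ {1, 1990} and s = 1, so 249 is a Miller–Rabin witness and 1991 is composite.
Base 359: x_0 = 359^995 mod 1991 = 1748. x_0 ∉ {1, 1990} and s = 1, so 359 is a Miller–Rabin witness and 1991 is composite.
The smallest witness among the given bases is 17.

17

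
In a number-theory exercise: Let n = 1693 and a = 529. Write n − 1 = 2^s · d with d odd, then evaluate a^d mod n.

n − 1 = 1692 = 2^2 · 423, so s = 2 and d = 423.
529^423 mod 1693 = 1692.

1692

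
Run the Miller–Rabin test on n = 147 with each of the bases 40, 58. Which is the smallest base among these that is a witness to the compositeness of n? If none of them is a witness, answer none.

n − 1 = 146 = 2^1 · 73, so s = 1 and d = 73.
Base 40: x_0 = 40^73 mod 147 = 82. x_0 ∉ {1, 146} and s = 1, so 40 is a Miller–Rabin witness and 147 is composite.
Base 58: x_0 = 58^73 mod 147 = 16. x_0 ∉ {1, 146} and s = 1, so 58 is a Miller–Rabin witness and 147 is composite.
The smallest witness among the given bases is 40.

40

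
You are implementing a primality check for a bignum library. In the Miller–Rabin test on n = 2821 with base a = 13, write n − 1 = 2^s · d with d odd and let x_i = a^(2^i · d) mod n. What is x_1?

n − 1 = 2820 = 2^2 · 705, so s = 2 and d = 705.
x_0 = 13^705 mod 2821 = 650.
x_1 = 650^2 mod 2821 = 2171.

2171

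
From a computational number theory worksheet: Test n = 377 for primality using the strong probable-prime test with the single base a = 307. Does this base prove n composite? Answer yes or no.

no

n − 1 = 376 = 2^3 · 47, so s = 3 and d = 47.
Repeated squaring mod 377: 307^1 ≡ 307, 307^2 ≡ 376, 307^4 ≡ 1, 307^8 ≡ 1, 307^16 ≡ 1, 307^32 ≡ 1.
47 = 32 + 8 + 4 + 2 + 1, so 307^47 ≡ 1·1·1·376·307 ≡ 70 (mod 377).
x_0 = 307^47 mod 377 = 70.
x_0 is neither 1 nor 376, so continue squaring.
x_1 = 70^2 mod 377 = 376.
x_1 ≡ −1, so 307 is not a witness.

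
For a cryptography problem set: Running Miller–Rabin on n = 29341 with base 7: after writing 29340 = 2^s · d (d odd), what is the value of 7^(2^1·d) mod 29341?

n − 1 = 29340 = 2^2 · 7335, so s = 2 and d = 7335.
Repeated squaring mod 29341: 7^1 ≡ 7, 7^2 ≡ 49, 7^4 ≡ 2401, 7^8 ≡ 13965, 7^16 ≡ 20939, 7^32 ≡ 28499, 7^64 ≡ 4780, 7^128 ≡ 21102, 7^256 ≡ 15388, 7^512 ≡ 8674, 7^1024 ≡ 7952, 7^2048 ≡ 4449, 7^4096 ≡ 17767.
7335 = 4096 + 2048 + 1024 + 128 + 32 + 4 + 2 + 1, so 7^7335 ≡ 17767·4449·7952·21102·28499·2401·49·7 ≡ 23496 (mod 29341).
x_0 = 23496.
x_1 = 23496^2 mod 29341 = 11101.

11101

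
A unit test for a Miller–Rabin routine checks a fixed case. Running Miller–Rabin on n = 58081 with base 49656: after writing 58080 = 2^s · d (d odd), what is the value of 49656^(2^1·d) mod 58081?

n − 1 = 58080 = 2^5 · 1815, so s = 5 and d = 1815.
x_0 = 49656^1815 mod 58081 = 29160.
x_1 = 29160^2 mod 58081 = 57841.

57841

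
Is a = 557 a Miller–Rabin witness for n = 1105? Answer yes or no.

n − 1 = 1104 = 2^4 · 69, so s = 4 and d = 69.
x_0 = 557^69 mod 1105 = 47.
x_0 is neither 1 nor 1104, so continue squaring.
x_1 = 47^2 mod 1105 = 1104.
x_1 ≡ −1, so 557 is not a witness.

no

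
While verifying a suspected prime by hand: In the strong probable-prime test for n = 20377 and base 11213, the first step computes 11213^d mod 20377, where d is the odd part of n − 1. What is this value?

2673

n − 1 = 20376 = 2^3 · 2547, so s = 3 and d = 2547.
11213^2547 mod 20377 = 2673.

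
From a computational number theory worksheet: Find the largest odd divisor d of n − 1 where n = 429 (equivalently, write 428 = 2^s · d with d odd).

107

Halving: 428 → 214 → 107; 107 is odd.
So 428 = 2^2 · 107.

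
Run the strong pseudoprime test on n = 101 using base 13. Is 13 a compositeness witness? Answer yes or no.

n − 1 = 100 = 2^2 · 25, so s = 2 and d = 25.
Repeated squaring mod 101: 13^1 ≡ 13, 13^2 ≡ 68, 13^4 ≡ 79, 13^8 ≡ 80, 13^16 ≡ 37.
25 = 16 + 8 + 1, so 13^25 ≡ 37·80·13 ≡ 100 (mod 101).
x_0 = 13^25 mod 101 = 100.
x_0 = 100 ≡ −1, so 13 is not a witness.

no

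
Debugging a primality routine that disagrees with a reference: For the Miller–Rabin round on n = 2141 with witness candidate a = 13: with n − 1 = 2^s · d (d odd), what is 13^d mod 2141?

n − 1 = 2140 = 2^2 · 535, so s = 2 and d = 535.
13^535 mod 2141 = 1.

1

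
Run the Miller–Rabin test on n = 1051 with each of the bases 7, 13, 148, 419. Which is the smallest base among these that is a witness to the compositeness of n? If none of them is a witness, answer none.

n − 1 = 1050 = 2^1 · 525, so s = 1 and d = 525.
Base 7: x_0 = 7^525 mod 1051 = 1050. x_0 = 1050 ≡ −1, so 7 is not a witness.
Base 13: x_0 = 13^525 mod 1051 = 1050. x_0 = 1050 ≡ −1, so 13 is not a witness.
Base 148: x_0 = 148^525 mod 1051 = 1050. x_0 = 1050 ≡ −1, so 148 is not a witness.
Base 419: x_0 = 419^525 mod 1051 = 1. x_0 = 1, so 419 is not a witness.
No listed base is a witness for 1051.

none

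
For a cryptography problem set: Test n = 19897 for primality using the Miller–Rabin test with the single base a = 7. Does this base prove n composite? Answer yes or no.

yes

n − 1 = 19896 = 2^3 · 2487, so s = 3 and d = 2487.
By repeated squaring, 7^2487 ≡ 18953 (mod 19897).
x_0 = 7^2487 mod 19897 = 18953.
x_0 is neither 1 nor 19896, so continue squaring.
x_1 = 18953^2 mod 19897 = 15668.
x_2 = 15668^2 mod 19897 = 16935.
Reached i = s−1 = 2 without hitting −1: 7 is a Miller–Rabin witness and 19897 is composite.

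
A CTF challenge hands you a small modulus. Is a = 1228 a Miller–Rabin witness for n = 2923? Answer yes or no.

yes

n − 1 = 2922 = 2^1 · 1461, so s = 1 and d = 1461.
x_0 = 1228^1461 mod 2923 = 2859.
x_0 ∉ {1, 2922} and s = 1, so 1228 is a Miller–Rabin witness and 2923 is composite.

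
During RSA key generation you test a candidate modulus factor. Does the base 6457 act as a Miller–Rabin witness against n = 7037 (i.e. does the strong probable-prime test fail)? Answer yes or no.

yes

n − 1 = 7036 = 2^2 · 1759, so s = 2 and d = 1759.
x_0 = 6457^1759 mod 7037 = 3337.
x_0 is neither 1 nor 7036, so continue squaring.
x_1 = 3337^2 mod 7037 = 3035.
Reached i = s−1 = 1 without hitting −1: 6457 is a Miller–Rabin witness and 7037 is composite.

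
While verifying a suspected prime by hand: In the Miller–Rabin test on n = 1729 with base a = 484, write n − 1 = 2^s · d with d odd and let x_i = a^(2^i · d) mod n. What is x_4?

1

n − 1 = 1728 = 2^6 · 27, so s = 6 and d = 27.
x_0 = 484^27 mod 1729 = 1.
x_1 = 1^2 mod 1729 = 1.
x_2 = 1^2 mod 1729 = 1.
x_3 = 1^2 mod 1729 = 1.
x_4 = 1^2 mod 1729 = 1.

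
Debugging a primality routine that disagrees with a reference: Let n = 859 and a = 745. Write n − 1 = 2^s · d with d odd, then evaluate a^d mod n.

1

n − 1 = 858 = 2^1 · 429, so s = 1 and d = 429.
Repeated squaring mod 859: 745^1 ≡ 745, 745^2 ≡ 111, 745^4 ≡ 295, 745^8 ≡ 266, 745^16 ≡ 318, 745^32 ≡ 621, 745^64 ≡ 809, 745^128 ≡ 782, 745^256 ≡ 775.
429 = 256 + 128 + 32 + 8 + 4 + 1, so 745^429 ≡ 775·782·621·266·295·745 ≡ 1 (mod 859).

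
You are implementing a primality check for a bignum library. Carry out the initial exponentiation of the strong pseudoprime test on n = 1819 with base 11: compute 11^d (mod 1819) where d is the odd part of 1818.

1180

n − 1 = 1818 = 2^1 · 909, so s = 1 and d = 909.
11^909 mod 1819 = 1180.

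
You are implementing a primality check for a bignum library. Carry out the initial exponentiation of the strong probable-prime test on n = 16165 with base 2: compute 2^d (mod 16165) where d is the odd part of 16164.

n − 1 = 16164 = 2^2 · 4041, so s = 2 and d = 4041.
2^4041 mod 16165 = 8817.

8817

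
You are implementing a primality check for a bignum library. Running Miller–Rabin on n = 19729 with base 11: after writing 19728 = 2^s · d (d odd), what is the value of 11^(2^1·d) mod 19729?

n − 1 = 19728 = 2^4 · 1233, so s = 4 and d = 1233.
x_0 = 11^1233 mod 19729 = 11344.
x_1 = 11344^2 mod 19729 = 13798.

13798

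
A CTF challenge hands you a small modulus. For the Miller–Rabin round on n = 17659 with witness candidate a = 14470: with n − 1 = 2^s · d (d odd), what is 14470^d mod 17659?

n − 1 = 17658 = 2^1 · 8829, so s = 1 and d = 8829.
14470^8829 mod 17659 = 17658.

17658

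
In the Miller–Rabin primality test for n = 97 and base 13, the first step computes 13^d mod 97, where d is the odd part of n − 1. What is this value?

n − 1 = 96 = 2^5 · 3, so s = 5 and d = 3.
13^3 mod 97 = 63.

63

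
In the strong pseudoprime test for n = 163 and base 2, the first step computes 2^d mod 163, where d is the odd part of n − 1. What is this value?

n − 1 = 162 = 2^1 · 81, so s = 1 and d = 81.
2^81 mod 163 = 162.

162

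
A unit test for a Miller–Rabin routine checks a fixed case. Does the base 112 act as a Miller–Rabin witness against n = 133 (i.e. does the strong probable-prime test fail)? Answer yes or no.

n − 1 = 132 = 2^2 · 33, so s = 2 and d = 33.
Repeated squaring mod 133: 112^1 ≡ 112, 112^2 ≡ 42, 112^4 ≡ 35, 112^8 ≡ 28, 112^16 ≡ 119, 112^32 ≡ 63.
33 = 32 + 1, so 112^33 ≡ 63·112 ≡ 7 (mod 133).
x_0 = 112^33 mod 133 = 7.
x_0 is neither 1 nor 132, so continue squaring.
x_1 = 7^2 mod 133 = 49.
Reached i = s−1 = 1 without hitting −1: 112 is a Miller–Rabin witness and 133 is composite.

yes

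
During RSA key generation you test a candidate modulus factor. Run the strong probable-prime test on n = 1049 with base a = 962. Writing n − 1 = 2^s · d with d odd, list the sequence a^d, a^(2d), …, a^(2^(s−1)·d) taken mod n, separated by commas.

n − 1 = 1048 = 2^3 · 131, so s = 3 and d = 131.
x_0 = 962^131 mod 1049 = 461.
x_1 = 461^2 mod 1049 = 623.
x_2 = 623^2 mod 1049 = 1048.

461, 623, 1048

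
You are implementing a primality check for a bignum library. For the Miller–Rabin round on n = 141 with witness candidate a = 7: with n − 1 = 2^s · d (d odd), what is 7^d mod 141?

n − 1 = 140 = 2^2 · 35, so s = 2 and d = 35.
Repeated squaring mod 141: 7^1 ≡ 7, 7^2 ≡ 49, 7^4 ≡ 4, 7^8 ≡ 16, 7^16 ≡ 115, 7^32 ≡ 112.
35 = 32 + 2 + 1, so 7^35 ≡ 112·49·7 ≡ 64 (mod 141).

64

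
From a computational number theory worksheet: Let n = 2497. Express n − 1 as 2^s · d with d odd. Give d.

39

Halving: 2496 → 1248 → 624 → 312 → 156 → 78 → 39; 39 is odd.
So 2496 = 2^6 · 39.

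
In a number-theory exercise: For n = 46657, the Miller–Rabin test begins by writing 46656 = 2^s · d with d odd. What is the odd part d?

Halving: 46656 → 23328 → 11664 → 5832 → 2916 → 1458 → 729; 729 is odd.
So 46656 = 2^6 · 729.

729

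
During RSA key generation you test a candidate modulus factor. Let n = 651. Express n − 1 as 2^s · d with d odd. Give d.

Halving: 650 → 325; 325 is odd.
So 650 = 2^1 · 325.

325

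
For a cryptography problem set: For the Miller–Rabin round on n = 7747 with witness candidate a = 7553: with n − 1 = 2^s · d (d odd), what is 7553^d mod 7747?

n − 1 = 7746 = 2^1 · 3873, so s = 1 and d = 3873.
7553^3873 mod 7747 = 4991.

4991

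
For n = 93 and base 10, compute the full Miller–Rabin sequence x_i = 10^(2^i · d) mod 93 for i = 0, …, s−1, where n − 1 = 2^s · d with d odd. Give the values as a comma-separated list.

n − 1 = 92 = 2^2 · 23, so s = 2 and d = 23.
x_0 = 10^23 mod 93 = 76.
x_1 = 76^2 mod 93 = 10.

76, 10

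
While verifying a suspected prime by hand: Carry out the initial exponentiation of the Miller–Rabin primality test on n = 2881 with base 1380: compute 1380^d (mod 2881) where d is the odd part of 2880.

n − 1 = 2880 = 2^6 · 45, so s = 6 and d = 45.
1380^45 mod 2881 = 107.

107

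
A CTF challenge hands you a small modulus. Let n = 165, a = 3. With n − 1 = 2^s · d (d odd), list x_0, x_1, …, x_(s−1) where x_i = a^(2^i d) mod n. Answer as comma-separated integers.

3, 9

n − 1 = 164 = 2^2 · 41, so s = 2 and d = 41.
x_0 = 3^41 mod 165 = 3.
x_1 = 3^2 mod 165 = 9.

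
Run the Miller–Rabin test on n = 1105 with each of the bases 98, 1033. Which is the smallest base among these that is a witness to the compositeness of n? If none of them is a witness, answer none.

n − 1 = 1104 = 2^4 · 69, so s = 4 and d = 69.
Base 98: x_0 = 98^69 mod 1105 = 268. x_0 is neither 1 nor 1104, so continue squaring. x_1 = 268^2 mod 1105 = 1104. x_1 ≡ −1, so 98 is not a witness.
Base 1033: x_0 = 1033^69 mod 1105 = 863. x_0 is neither 1 nor 1104, so continue squaring. x_1 = 863^2 mod 1105 = 1104. x_1 ≡ −1, so 1033 is not a witness.
No listed base is a witness for 1105.

none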